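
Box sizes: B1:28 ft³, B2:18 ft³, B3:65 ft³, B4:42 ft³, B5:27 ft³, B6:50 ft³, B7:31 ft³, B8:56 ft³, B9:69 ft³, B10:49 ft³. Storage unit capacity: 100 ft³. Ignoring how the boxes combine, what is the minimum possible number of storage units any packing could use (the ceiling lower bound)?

Total size = 28 + 18 + 65 + 42 + 27 + 50 + 31 + 56 + 69 + 49 = 435 ft³.
⌈435 / 100⌉ = 5.

5 storage units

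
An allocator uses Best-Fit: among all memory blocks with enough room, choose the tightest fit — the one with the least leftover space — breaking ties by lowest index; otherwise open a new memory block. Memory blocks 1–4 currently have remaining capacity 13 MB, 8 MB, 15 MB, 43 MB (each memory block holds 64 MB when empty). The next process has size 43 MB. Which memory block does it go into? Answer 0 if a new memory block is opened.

4

Memory blocks with room: memory block 4 (43 MB).
Tightest fit is memory block 4 with 43 MB free.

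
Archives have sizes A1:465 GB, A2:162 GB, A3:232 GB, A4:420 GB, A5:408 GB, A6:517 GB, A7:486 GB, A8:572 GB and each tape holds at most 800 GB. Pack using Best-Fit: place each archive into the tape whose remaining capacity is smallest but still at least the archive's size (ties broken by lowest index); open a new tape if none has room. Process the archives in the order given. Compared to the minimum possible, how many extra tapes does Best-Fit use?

Best-Fit: [465,162] [232,420] [408] [517] [486] [572] → 6 tapes.
6 archives exceed 400 GB (half the capacity), and no two of those can share a tape, so at least 6 tapes are needed.
So 6 is already optimal.

0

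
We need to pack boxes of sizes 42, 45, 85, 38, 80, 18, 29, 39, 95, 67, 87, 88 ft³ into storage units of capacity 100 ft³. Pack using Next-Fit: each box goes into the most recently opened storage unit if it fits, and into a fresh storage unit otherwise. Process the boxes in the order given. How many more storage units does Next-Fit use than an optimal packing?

Next-Fit: [42,45] [85] [38] [80,18] [29,39] [95] [67] [87] [88] → 9 storage units.
Total size 713 ft³; any packing needs at least ⌈713/100⌉ = 8 storage units.
An optimal packing achieves that bound: [95] [88] [87] [85] [80,18] [67,29] [45,42] [39,38] → 8 storage units.
Excess: 9 − 8 = 1.

1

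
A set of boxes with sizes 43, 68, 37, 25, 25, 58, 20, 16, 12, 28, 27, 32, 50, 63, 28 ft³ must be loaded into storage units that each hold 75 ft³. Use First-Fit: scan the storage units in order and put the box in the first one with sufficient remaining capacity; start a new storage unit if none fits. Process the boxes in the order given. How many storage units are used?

8

43 ft³ → storage unit 1 (remaining 32 ft³)
68 ft³ → storage unit 2 (remaining 7 ft³)
37 ft³ → storage unit 3 (remaining 38 ft³)
25 ft³ → storage unit 1 (remaining 7 ft³)
25 ft³ → storage unit 3 (remaining 13 ft³)
58 ft³ → storage unit 4 (remaining 17 ft³)
20 ft³ → storage unit 5 (remaining 55 ft³)
16 ft³ → storage unit 4 (remaining 1 ft³)
12 ft³ → storage unit 3 (remaining 1 ft³)
28 ft³ → storage unit 5 (remaining 27 ft³)
27 ft³ → storage unit 5 (remaining 0 ft³)
32 ft³ → storage unit 6 (remaining 43 ft³)
50 ft³ → storage unit 7 (remaining 25 ft³)
63 ft³ → storage unit 8 (remaining 12 ft³)
28 ft³ → storage unit 6 (remaining 15 ft³)
Final storage units: [43,25] [68] [37,25,12] [58,16] [20,28,27] [32,28] [50] [63].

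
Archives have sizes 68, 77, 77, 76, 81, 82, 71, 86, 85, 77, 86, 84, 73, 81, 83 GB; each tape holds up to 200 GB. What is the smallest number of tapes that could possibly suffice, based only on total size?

Total size = 68 + 77 + 77 + 76 + 81 + 82 + 71 + 86 + 85 + 77 + 86 + 84 + 73 + 81 + 83 = 1187 GB.
⌈1187 / 200⌉ = 6.

6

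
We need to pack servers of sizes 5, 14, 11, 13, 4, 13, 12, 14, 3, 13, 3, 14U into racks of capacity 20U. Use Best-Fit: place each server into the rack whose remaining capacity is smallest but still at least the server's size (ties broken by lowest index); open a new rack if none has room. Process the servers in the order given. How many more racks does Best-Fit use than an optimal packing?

Best-Fit: [5,14] [11] [13,4,3] [13] [12] [14,3] [13] [14] → 8 racks.
8 servers exceed 10U (half the capacity), and no two of those can share a rack, so at least 8 racks are needed.
So 8 is already optimal.

0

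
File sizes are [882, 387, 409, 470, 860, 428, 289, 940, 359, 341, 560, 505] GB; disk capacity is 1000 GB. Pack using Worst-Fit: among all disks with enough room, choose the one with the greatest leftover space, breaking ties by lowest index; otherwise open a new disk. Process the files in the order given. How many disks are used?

8

disk 1: place 882 GB, 118 GB left
disk 2: place 387 GB, 613 GB left
disk 2: place 409 GB, 204 GB left
disk 3: place 470 GB, 530 GB left
disk 4: place 860 GB, 140 GB left
disk 3: place 428 GB, 102 GB left
disk 5: place 289 GB, 711 GB left
disk 6: place 940 GB, 60 GB left
disk 5: place 359 GB, 352 GB left
disk 5: place 341 GB, 11 GB left
disk 7: place 560 GB, 440 GB left
disk 8: place 505 GB, 495 GB left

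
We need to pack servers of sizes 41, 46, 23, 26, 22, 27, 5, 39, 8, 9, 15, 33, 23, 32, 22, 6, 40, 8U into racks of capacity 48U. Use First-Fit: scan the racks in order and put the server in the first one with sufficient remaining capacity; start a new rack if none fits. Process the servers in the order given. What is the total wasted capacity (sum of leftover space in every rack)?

55

rack 1: place 41U, 7U left
rack 2: place 46U, 2U left
rack 3: place 23U, 25U left
rack 4: place 26U, 22U left
rack 3: place 22U, 3U left
rack 5: place 27U, 21U left
rack 1: place 5U, 2U left
rack 6: place 39U, 9U left
rack 4: place 8U, 14U left
rack 4: place 9U, 5U left
rack 5: place 15U, 6U left
rack 7: place 33U, 15U left
rack 8: place 23U, 25U left
rack 9: place 32U, 16U left
rack 8: place 22U, 3U left
rack 5: place 6U, 0U left
rack 10: place 40U, 8U left
rack 6: place 8U, 1U left
10 racks × 48U = 480U; used 425U; unused 55U.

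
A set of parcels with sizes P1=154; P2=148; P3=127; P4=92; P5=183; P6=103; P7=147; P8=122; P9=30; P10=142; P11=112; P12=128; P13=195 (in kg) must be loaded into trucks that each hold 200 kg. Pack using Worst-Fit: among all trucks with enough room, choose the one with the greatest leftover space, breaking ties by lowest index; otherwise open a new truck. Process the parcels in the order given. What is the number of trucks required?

11

truck 1: place P1 (154 kg), 46 kg left
truck 2: place P2 (148 kg), 52 kg left
truck 3: place P3 (127 kg), 73 kg left
truck 4: place P4 (92 kg), 108 kg left
truck 5: place P5 (183 kg), 17 kg left
truck 4: place P6 (103 kg), 5 kg left
truck 6: place P7 (147 kg), 53 kg left
truck 7: place P8 (122 kg), 78 kg left
truck 7: place P9 (30 kg), 48 kg left
truck 8: place P10 (142 kg), 58 kg left
truck 9: place P11 (112 kg), 88 kg left
truck 10: place P12 (128 kg), 72 kg left
truck 11: place P13 (195 kg), 5 kg left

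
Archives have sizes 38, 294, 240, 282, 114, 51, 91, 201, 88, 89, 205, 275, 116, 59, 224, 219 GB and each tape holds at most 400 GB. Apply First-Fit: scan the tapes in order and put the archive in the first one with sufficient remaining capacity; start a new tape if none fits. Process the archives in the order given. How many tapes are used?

Put 38 GB in tape 1; 362 GB remain.
Put 294 GB in tape 1; 68 GB remain.
Put 240 GB in tape 2; 160 GB remain.
Put 282 GB in tape 3; 118 GB remain.
Put 114 GB in tape 2; 46 GB remain.
Put 51 GB in tape 1; 17 GB remain.
Put 91 GB in tape 3; 27 GB remain.
Put 201 GB in tape 4; 199 GB remain.
Put 88 GB in tape 4; 111 GB remain.
Put 89 GB in tape 4; 22 GB remain.
Put 205 GB in tape 5; 195 GB remain.
Put 275 GB in tape 6; 125 GB remain.
Put 116 GB in tape 5; 79 GB remain.
Put 59 GB in tape 5; 20 GB remain.
Put 224 GB in tape 7; 176 GB remain.
Put 219 GB in tape 8; 181 GB remain.

8 tapes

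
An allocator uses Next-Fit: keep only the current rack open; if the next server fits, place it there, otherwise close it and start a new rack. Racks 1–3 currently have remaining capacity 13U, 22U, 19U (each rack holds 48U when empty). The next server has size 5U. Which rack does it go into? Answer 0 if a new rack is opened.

3

Next-Fit only looks at rack 3, which has 19U free.
5U fits there.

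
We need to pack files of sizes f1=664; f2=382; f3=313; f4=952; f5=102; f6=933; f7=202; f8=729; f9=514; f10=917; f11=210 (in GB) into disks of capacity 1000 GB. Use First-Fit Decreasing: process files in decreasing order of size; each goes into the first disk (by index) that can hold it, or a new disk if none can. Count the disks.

7

Sorted descending: 952, 933, 917, 729, 664, 514, 382, 313, 210, 202, 102.
disk 1: place 952 GB, 48 GB left
disk 2: place 933 GB, 67 GB left
disk 3: place 917 GB, 83 GB left
disk 4: place 729 GB, 271 GB left
disk 5: place 664 GB, 336 GB left
disk 6: place 514 GB, 486 GB left
disk 6: place 382 GB, 104 GB left
disk 5: place 313 GB, 23 GB left
disk 4: place 210 GB, 61 GB left
disk 7: place 202 GB, 798 GB left
disk 6: place 102 GB, 2 GB left
Final disks: [952] [933] [917] [729,210] [664,313] [514,382,102] [202].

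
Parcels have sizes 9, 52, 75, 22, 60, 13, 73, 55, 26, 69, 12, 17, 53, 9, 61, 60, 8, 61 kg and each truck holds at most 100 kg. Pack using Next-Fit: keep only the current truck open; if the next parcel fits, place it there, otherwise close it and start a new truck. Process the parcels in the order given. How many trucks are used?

truck 1: place 9 kg, 91 kg left
truck 1: place 52 kg, 39 kg left
truck 2: place 75 kg, 25 kg left
truck 2: place 22 kg, 3 kg left
truck 3: place 60 kg, 40 kg left
truck 3: place 13 kg, 27 kg left
truck 4: place 73 kg, 27 kg left
truck 5: place 55 kg, 45 kg left
truck 5: place 26 kg, 19 kg left
truck 6: place 69 kg, 31 kg left
truck 6: place 12 kg, 19 kg left
truck 6: place 17 kg, 2 kg left
truck 7: place 53 kg, 47 kg left
truck 7: place 9 kg, 38 kg left
truck 8: place 61 kg, 39 kg left
truck 9: place 60 kg, 40 kg left
truck 9: place 8 kg, 32 kg left
truck 10: place 61 kg, 39 kg left
Final trucks: [9,52] [75,22] [60,13] [73] [55,26] [69,12,17] [53,9] [61] [60,8] [61].

10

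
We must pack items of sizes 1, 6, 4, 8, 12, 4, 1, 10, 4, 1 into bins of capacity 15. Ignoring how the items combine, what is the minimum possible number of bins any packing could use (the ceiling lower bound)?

4

Total size = 1 + 6 + 4 + 8 + 12 + 4 + 1 + 10 + 4 + 1 = 51.
⌈51 / 15⌉ = 4.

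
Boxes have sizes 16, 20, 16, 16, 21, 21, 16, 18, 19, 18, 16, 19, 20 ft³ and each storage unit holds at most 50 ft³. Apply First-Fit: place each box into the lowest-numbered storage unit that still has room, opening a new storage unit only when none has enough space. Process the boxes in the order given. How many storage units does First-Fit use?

6 storage units

16 ft³ → storage unit 1 (remaining 34 ft³)
20 ft³ → storage unit 1 (remaining 14 ft³)
16 ft³ → storage unit 2 (remaining 34 ft³)
16 ft³ → storage unit 2 (remaining 18 ft³)
21 ft³ → storage unit 3 (remaining 29 ft³)
21 ft³ → storage unit 3 (remaining 8 ft³)
16 ft³ → storage unit 2 (remaining 2 ft³)
18 ft³ → storage unit 4 (remaining 32 ft³)
19 ft³ → storage unit 4 (remaining 13 ft³)
18 ft³ → storage unit 5 (remaining 32 ft³)
16 ft³ → storage unit 5 (remaining 16 ft³)
19 ft³ → storage unit 6 (remaining 31 ft³)
20 ft³ → storage unit 6 (remaining 11 ft³)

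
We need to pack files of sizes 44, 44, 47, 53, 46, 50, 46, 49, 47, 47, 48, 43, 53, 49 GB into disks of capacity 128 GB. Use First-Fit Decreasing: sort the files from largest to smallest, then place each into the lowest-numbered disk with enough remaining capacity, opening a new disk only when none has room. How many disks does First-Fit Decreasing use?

Sorted descending: 53, 53, 50, 49, 49, 48, 47, 47, 47, 46, 46, 44, 44, 43.
disk 1: place 53 GB, 75 GB left
disk 1: place 53 GB, 22 GB left
disk 2: place 50 GB, 78 GB left
disk 2: place 49 GB, 29 GB left
disk 3: place 49 GB, 79 GB left
disk 3: place 48 GB, 31 GB left
disk 4: place 47 GB, 81 GB left
disk 4: place 47 GB, 34 GB left
disk 5: place 47 GB, 81 GB left
disk 5: place 46 GB, 35 GB left
disk 6: place 46 GB, 82 GB left
disk 6: place 44 GB, 38 GB left
disk 7: place 44 GB, 84 GB left
disk 7: place 43 GB, 41 GB left
Final disks: [53,53] [50,49] [49,48] [47,47] [47,46] [46,44] [44,43].

7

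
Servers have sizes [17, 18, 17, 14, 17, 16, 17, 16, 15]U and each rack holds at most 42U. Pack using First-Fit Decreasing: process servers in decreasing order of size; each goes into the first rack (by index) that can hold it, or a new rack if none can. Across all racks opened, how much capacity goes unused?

Sorted descending: 18, 17, 17, 17, 17, 16, 16, 15, 14.
Put 18U in rack 1; 24U remain.
Put 17U in rack 1; 7U remain.
Put 17U in rack 2; 25U remain.
Put 17U in rack 2; 8U remain.
Put 17U in rack 3; 25U remain.
Put 16U in rack 3; 9U remain.
Put 16U in rack 4; 26U remain.
Put 15U in rack 4; 11U remain.
Put 14U in rack 5; 28U remain.
5 racks × 42U = 210U; used 147U; unused 63U.

63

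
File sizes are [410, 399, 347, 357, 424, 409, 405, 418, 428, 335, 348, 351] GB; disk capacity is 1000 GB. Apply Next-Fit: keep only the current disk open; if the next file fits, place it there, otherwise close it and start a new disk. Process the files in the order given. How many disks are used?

410 GB → disk 1 (remaining 590 GB)
399 GB → disk 1 (remaining 191 GB)
347 GB → disk 2 (remaining 653 GB)
357 GB → disk 2 (remaining 296 GB)
424 GB → disk 3 (remaining 576 GB)
409 GB → disk 3 (remaining 167 GB)
405 GB → disk 4 (remaining 595 GB)
418 GB → disk 4 (remaining 177 GB)
428 GB → disk 5 (remaining 572 GB)
335 GB → disk 5 (remaining 237 GB)
348 GB → disk 6 (remaining 652 GB)
351 GB → disk 6 (remaining 301 GB)
Final disks: [410,399] [347,357] [424,409] [405,418] [428,335] [348,351].

6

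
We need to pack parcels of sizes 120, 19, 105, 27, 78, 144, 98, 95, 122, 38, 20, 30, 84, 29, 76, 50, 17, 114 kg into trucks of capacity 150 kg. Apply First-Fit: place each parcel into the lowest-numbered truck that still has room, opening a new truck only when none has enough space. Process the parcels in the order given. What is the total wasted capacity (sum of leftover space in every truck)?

truck 1: place 120 kg, 30 kg left
truck 1: place 19 kg, 11 kg left
truck 2: place 105 kg, 45 kg left
truck 2: place 27 kg, 18 kg left
truck 3: place 78 kg, 72 kg left
truck 4: place 144 kg, 6 kg left
truck 5: place 98 kg, 52 kg left
truck 6: place 95 kg, 55 kg left
truck 7: place 122 kg, 28 kg left
truck 3: place 38 kg, 34 kg left
truck 3: place 20 kg, 14 kg left
truck 5: place 30 kg, 22 kg left
truck 8: place 84 kg, 66 kg left
truck 6: place 29 kg, 26 kg left
truck 9: place 76 kg, 74 kg left
truck 8: place 50 kg, 16 kg left
truck 2: place 17 kg, 1 kg left
truck 10: place 114 kg, 36 kg left
10 trucks × 150 kg = 1500 kg; used 1266 kg; unused 234 kg.

234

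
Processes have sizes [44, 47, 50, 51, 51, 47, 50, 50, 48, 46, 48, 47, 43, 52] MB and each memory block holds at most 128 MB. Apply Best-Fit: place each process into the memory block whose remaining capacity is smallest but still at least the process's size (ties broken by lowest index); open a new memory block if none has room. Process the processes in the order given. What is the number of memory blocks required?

7 memory blocks

Put 44 MB in memory block 1; 84 MB remain.
Put 47 MB in memory block 1; 37 MB remain.
Put 50 MB in memory block 2; 78 MB remain.
Put 51 MB in memory block 2; 27 MB remain.
Put 51 MB in memory block 3; 77 MB remain.
Put 47 MB in memory block 3; 30 MB remain.
Put 50 MB in memory block 4; 78 MB remain.
Put 50 MB in memory block 4; 28 MB remain.
Put 48 MB in memory block 5; 80 MB remain.
Put 46 MB in memory block 5; 34 MB remain.
Put 48 MB in memory block 6; 80 MB remain.
Put 47 MB in memory block 6; 33 MB remain.
Put 43 MB in memory block 7; 85 MB remain.
Put 52 MB in memory block 7; 33 MB remain.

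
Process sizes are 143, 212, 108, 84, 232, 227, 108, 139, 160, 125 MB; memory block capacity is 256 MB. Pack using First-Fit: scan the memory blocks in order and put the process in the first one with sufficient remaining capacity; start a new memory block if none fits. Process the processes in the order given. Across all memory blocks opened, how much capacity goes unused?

510

memory block 1: place 143 MB, 113 MB left
memory block 2: place 212 MB, 44 MB left
memory block 1: place 108 MB, 5 MB left
memory block 3: place 84 MB, 172 MB left
memory block 4: place 232 MB, 24 MB left
memory block 5: place 227 MB, 29 MB left
memory block 3: place 108 MB, 64 MB left
memory block 6: place 139 MB, 117 MB left
memory block 7: place 160 MB, 96 MB left
memory block 8: place 125 MB, 131 MB left
8 memory blocks × 256 MB = 2048 MB; used 1538 MB; unused 510 MB.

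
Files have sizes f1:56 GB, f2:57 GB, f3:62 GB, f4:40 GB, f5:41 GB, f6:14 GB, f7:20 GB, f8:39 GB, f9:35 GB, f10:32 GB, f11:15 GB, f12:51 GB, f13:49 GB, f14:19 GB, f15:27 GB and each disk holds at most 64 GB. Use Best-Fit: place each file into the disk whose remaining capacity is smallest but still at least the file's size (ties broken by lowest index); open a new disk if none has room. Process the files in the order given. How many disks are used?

Put f1 (56 GB) in disk 1; 8 GB remain.
Put f2 (57 GB) in disk 2; 7 GB remain.
Put f3 (62 GB) in disk 3; 2 GB remain.
Put f4 (40 GB) in disk 4; 24 GB remain.
Put f5 (41 GB) in disk 5; 23 GB remain.
Put f6 (14 GB) in disk 5; 9 GB remain.
Put f7 (20 GB) in disk 4; 4 GB remain.
Put f8 (39 GB) in disk 6; 25 GB remain.
Put f9 (35 GB) in disk 7; 29 GB remain.
Put f10 (32 GB) in disk 8; 32 GB remain.
Put f11 (15 GB) in disk 6; 10 GB remain.
Put f12 (51 GB) in disk 9; 13 GB remain.
Put f13 (49 GB) in disk 10; 15 GB remain.
Put f14 (19 GB) in disk 7; 10 GB remain.
Put f15 (27 GB) in disk 8; 5 GB remain.

10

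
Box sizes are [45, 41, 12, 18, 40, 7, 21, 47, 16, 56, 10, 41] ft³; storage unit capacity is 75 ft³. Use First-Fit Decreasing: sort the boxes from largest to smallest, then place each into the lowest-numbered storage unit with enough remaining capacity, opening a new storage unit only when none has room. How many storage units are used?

Sorted descending: 56, 47, 45, 41, 41, 40, 21, 18, 16, 12, 10, 7.
storage unit 1: place 56 ft³, 19 ft³ left
storage unit 2: place 47 ft³, 28 ft³ left
storage unit 3: place 45 ft³, 30 ft³ left
storage unit 4: place 41 ft³, 34 ft³ left
storage unit 5: place 41 ft³, 34 ft³ left
storage unit 6: place 40 ft³, 35 ft³ left
storage unit 2: place 21 ft³, 7 ft³ left
storage unit 1: place 18 ft³, 1 ft³ left
storage unit 3: place 16 ft³, 14 ft³ left
storage unit 3: place 12 ft³, 2 ft³ left
storage unit 4: place 10 ft³, 24 ft³ left
storage unit 2: place 7 ft³, 0 ft³ left
Final storage units: [56,18] [47,21,7] [45,16,12] [41,10] [41] [40].

6 storage units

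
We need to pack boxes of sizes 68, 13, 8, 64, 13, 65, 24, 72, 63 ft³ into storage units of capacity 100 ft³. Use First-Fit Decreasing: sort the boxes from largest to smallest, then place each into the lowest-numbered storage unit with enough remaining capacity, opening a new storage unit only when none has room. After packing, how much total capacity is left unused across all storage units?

110

Sorted descending: 72, 68, 65, 64, 63, 24, 13, 13, 8.
storage unit 1: place 72 ft³, 28 ft³ left
storage unit 2: place 68 ft³, 32 ft³ left
storage unit 3: place 65 ft³, 35 ft³ left
storage unit 4: place 64 ft³, 36 ft³ left
storage unit 5: place 63 ft³, 37 ft³ left
storage unit 1: place 24 ft³, 4 ft³ left
storage unit 2: place 13 ft³, 19 ft³ left
storage unit 2: place 13 ft³, 6 ft³ left
storage unit 3: place 8 ft³, 27 ft³ left
5 storage units × 100 ft³ = 500 ft³; used 390 ft³; unused 110 ft³.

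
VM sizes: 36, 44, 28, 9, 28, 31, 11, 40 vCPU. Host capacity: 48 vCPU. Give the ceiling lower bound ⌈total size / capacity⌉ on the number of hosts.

5

Total size = 36 + 44 + 28 + 9 + 28 + 31 + 11 + 40 = 227 vCPU.
⌈227 / 48⌉ = 5.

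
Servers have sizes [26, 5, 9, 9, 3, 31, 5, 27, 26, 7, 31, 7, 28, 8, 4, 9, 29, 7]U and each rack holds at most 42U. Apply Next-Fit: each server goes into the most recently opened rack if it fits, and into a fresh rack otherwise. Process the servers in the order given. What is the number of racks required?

rack 1: place 26U, 16U left
rack 1: place 5U, 11U left
rack 1: place 9U, 2U left
rack 2: place 9U, 33U left
rack 2: place 3U, 30U left
rack 3: place 31U, 11U left
rack 3: place 5U, 6U left
rack 4: place 27U, 15U left
rack 5: place 26U, 16U left
rack 5: place 7U, 9U left
rack 6: place 31U, 11U left
rack 6: place 7U, 4U left
rack 7: place 28U, 14U left
rack 7: place 8U, 6U left
rack 7: place 4U, 2U left
rack 8: place 9U, 33U left
rack 8: place 29U, 4U left
rack 9: place 7U, 35U left
Final racks: [26,5,9] [9,3] [31,5] [27] [26,7] [31,7] [28,8,4] [9,29] [7].

9 racks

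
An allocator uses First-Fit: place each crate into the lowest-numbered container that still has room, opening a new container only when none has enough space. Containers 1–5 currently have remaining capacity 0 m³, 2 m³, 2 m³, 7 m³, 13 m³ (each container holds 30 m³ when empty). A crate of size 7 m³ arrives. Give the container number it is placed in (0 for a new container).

4

Containers with room: container 4 (7 m³), container 5 (13 m³).
The first with room is container 4.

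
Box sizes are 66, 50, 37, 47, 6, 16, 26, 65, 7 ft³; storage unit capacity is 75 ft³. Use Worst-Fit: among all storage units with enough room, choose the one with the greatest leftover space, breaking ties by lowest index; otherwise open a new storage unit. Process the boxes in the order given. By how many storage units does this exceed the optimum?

Worst-Fit: [66] [50,7] [37,6,16] [47,26] [65] → 5 storage units.
Total size 320 ft³; any packing needs at least ⌈320/75⌉ = 5 storage units.
So 5 is already optimal.

0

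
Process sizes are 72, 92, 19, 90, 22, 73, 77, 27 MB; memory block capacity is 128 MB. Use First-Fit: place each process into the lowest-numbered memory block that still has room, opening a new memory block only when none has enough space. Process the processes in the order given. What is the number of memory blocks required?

72 MB → memory block 1 (remaining 56 MB)
92 MB → memory block 2 (remaining 36 MB)
19 MB → memory block 1 (remaining 37 MB)
90 MB → memory block 3 (remaining 38 MB)
22 MB → memory block 1 (remaining 15 MB)
73 MB → memory block 4 (remaining 55 MB)
77 MB → memory block 5 (remaining 51 MB)
27 MB → memory block 2 (remaining 9 MB)
Final memory blocks: [72,19,22] [92,27] [90] [73] [77].

5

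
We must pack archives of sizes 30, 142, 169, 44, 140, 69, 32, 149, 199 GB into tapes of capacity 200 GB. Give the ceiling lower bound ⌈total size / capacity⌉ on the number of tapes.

Total size = 30 + 142 + 169 + 44 + 140 + 69 + 32 + 149 + 199 = 974 GB.
⌈974 / 200⌉ = 5.

5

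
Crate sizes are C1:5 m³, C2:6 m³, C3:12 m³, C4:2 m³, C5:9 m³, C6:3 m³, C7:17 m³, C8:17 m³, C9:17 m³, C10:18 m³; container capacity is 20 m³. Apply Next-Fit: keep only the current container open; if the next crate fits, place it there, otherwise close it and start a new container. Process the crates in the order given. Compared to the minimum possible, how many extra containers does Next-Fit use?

Next-Fit: [5,6] [12,2] [9,3] [17] [17] [17] [18] → 7 containers.
Total size 106 m³; any packing needs at least ⌈106/20⌉ = 6 containers.
An optimal packing achieves that bound: [18,2] [17,3] [17] [17] [12,6] [9,5] → 6 containers.
Excess: 7 − 6 = 1.

1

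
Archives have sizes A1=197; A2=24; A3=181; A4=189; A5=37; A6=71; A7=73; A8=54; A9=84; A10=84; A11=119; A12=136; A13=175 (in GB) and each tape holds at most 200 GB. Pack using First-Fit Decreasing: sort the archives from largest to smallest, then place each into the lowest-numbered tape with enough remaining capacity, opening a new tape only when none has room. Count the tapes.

Sorted descending: 197, 189, 181, 175, 136, 119, 84, 84, 73, 71, 54, 37, 24.
tape 1: place 197 GB, 3 GB left
tape 2: place 189 GB, 11 GB left
tape 3: place 181 GB, 19 GB left
tape 4: place 175 GB, 25 GB left
tape 5: place 136 GB, 64 GB left
tape 6: place 119 GB, 81 GB left
tape 7: place 84 GB, 116 GB left
tape 7: place 84 GB, 32 GB left
tape 6: place 73 GB, 8 GB left
tape 8: place 71 GB, 129 GB left
tape 5: place 54 GB, 10 GB left
tape 8: place 37 GB, 92 GB left
tape 4: place 24 GB, 1 GB left
Final tapes: [197] [189] [181] [175,24] [136,54] [119,73] [84,84] [71,37].

8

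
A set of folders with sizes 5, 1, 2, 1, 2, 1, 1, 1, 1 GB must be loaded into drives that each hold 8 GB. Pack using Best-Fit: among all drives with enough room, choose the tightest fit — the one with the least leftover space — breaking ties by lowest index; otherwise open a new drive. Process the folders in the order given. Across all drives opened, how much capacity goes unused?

drive 1: place 5 GB, 3 GB left
drive 1: place 1 GB, 2 GB left
drive 1: place 2 GB, 0 GB left
drive 2: place 1 GB, 7 GB left
drive 2: place 2 GB, 5 GB left
drive 2: place 1 GB, 4 GB left
drive 2: place 1 GB, 3 GB left
drive 2: place 1 GB, 2 GB left
drive 2: place 1 GB, 1 GB left
2 drives × 8 GB = 16 GB; used 15 GB; unused 1 GB.

1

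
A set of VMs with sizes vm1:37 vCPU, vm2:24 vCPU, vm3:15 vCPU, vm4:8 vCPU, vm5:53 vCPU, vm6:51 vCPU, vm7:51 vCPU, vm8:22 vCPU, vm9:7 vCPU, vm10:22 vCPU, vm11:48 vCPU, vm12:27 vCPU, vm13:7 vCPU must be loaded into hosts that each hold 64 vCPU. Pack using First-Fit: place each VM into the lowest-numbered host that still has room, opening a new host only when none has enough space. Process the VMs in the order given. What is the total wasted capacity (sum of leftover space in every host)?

host 1: place vm1 (37 vCPU), 27 vCPU left
host 1: place vm2 (24 vCPU), 3 vCPU left
host 2: place vm3 (15 vCPU), 49 vCPU left
host 2: place vm4 (8 vCPU), 41 vCPU left
host 3: place vm5 (53 vCPU), 11 vCPU left
host 4: place vm6 (51 vCPU), 13 vCPU left
host 5: place vm7 (51 vCPU), 13 vCPU left
host 2: place vm8 (22 vCPU), 19 vCPU left
host 2: place vm9 (7 vCPU), 12 vCPU left
host 6: place vm10 (22 vCPU), 42 vCPU left
host 7: place vm11 (48 vCPU), 16 vCPU left
host 6: place vm12 (27 vCPU), 15 vCPU left
host 2: place vm13 (7 vCPU), 5 vCPU left
7 hosts × 64 vCPU = 448 vCPU; used 372 vCPU; unused 76 vCPU.

76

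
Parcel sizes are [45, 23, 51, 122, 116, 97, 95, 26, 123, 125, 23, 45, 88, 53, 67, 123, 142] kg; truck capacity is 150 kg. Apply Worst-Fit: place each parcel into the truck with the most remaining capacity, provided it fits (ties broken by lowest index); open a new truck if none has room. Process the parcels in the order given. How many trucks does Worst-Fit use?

Put 45 kg in truck 1; 105 kg remain.
Put 23 kg in truck 1; 82 kg remain.
Put 51 kg in truck 1; 31 kg remain.
Put 122 kg in truck 2; 28 kg remain.
Put 116 kg in truck 3; 34 kg remain.
Put 97 kg in truck 4; 53 kg remain.
Put 95 kg in truck 5; 55 kg remain.
Put 26 kg in truck 5; 29 kg remain.
Put 123 kg in truck 6; 27 kg remain.
Put 125 kg in truck 7; 25 kg remain.
Put 23 kg in truck 4; 30 kg remain.
Put 45 kg in truck 8; 105 kg remain.
Put 88 kg in truck 8; 17 kg remain.
Put 53 kg in truck 9; 97 kg remain.
Put 67 kg in truck 9; 30 kg remain.
Put 123 kg in truck 10; 27 kg remain.
Put 142 kg in truck 11; 8 kg remain.
Final trucks: [45,23,51] [122] [116] [97,23] [95,26] [123] [125] [45,88] [53,67] [123] [142].

11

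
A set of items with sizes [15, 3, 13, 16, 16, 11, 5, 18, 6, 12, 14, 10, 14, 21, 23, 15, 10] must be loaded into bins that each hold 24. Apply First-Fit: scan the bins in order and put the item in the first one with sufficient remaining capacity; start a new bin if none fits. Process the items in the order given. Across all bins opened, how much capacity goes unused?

Put 15 in bin 1; 9 remain.
Put 3 in bin 1; 6 remain.
Put 13 in bin 2; 11 remain.
Put 16 in bin 3; 8 remain.
Put 16 in bin 4; 8 remain.
Put 11 in bin 2; 0 remain.
Put 5 in bin 1; 1 remain.
Put 18 in bin 5; 6 remain.
Put 6 in bin 3; 2 remain.
Put 12 in bin 6; 12 remain.
Put 14 in bin 7; 10 remain.
Put 10 in bin 6; 2 remain.
Put 14 in bin 8; 10 remain.
Put 21 in bin 9; 3 remain.
Put 23 in bin 10; 1 remain.
Put 15 in bin 11; 9 remain.
Put 10 in bin 7; 0 remain.
11 bins × 24 = 264; used 222; unused 42.

42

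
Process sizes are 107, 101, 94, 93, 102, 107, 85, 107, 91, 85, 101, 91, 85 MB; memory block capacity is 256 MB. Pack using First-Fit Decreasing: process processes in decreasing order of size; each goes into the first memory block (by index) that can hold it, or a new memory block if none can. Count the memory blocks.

Sorted descending: 107, 107, 107, 102, 101, 101, 94, 93, 91, 91, 85, 85, 85.
Put 107 MB in memory block 1; 149 MB remain.
Put 107 MB in memory block 1; 42 MB remain.
Put 107 MB in memory block 2; 149 MB remain.
Put 102 MB in memory block 2; 47 MB remain.
Put 101 MB in memory block 3; 155 MB remain.
Put 101 MB in memory block 3; 54 MB remain.
Put 94 MB in memory block 4; 162 MB remain.
Put 93 MB in memory block 4; 69 MB remain.
Put 91 MB in memory block 5; 165 MB remain.
Put 91 MB in memory block 5; 74 MB remain.
Put 85 MB in memory block 6; 171 MB remain.
Put 85 MB in memory block 6; 86 MB remain.
Put 85 MB in memory block 6; 1 MB remain.

6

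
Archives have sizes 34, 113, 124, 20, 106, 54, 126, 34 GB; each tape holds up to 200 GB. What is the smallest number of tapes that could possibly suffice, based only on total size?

Total size = 34 + 113 + 124 + 20 + 106 + 54 + 126 + 34 = 611 GB.
⌈611 / 200⌉ = 4.

4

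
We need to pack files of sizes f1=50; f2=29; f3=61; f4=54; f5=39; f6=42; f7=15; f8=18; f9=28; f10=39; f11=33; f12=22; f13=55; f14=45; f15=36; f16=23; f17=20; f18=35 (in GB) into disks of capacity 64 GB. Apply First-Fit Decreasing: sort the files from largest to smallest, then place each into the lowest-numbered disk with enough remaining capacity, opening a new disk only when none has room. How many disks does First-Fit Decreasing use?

Sorted descending: 61, 55, 54, 50, 45, 42, 39, 39, 36, 35, 33, 29, 28, 23, 22, 20, 18, 15.
61 GB → disk 1 (remaining 3 GB)
55 GB → disk 2 (remaining 9 GB)
54 GB → disk 3 (remaining 10 GB)
50 GB → disk 4 (remaining 14 GB)
45 GB → disk 5 (remaining 19 GB)
42 GB → disk 6 (remaining 22 GB)
39 GB → disk 7 (remaining 25 GB)
39 GB → disk 8 (remaining 25 GB)
36 GB → disk 9 (remaining 28 GB)
35 GB → disk 10 (remaining 29 GB)
33 GB → disk 11 (remaining 31 GB)
29 GB → disk 10 (remaining 0 GB)
28 GB → disk 9 (remaining 0 GB)
23 GB → disk 7 (remaining 2 GB)
22 GB → disk 6 (remaining 0 GB)
20 GB → disk 8 (remaining 5 GB)
18 GB → disk 5 (remaining 1 GB)
15 GB → disk 11 (remaining 16 GB)

11 disks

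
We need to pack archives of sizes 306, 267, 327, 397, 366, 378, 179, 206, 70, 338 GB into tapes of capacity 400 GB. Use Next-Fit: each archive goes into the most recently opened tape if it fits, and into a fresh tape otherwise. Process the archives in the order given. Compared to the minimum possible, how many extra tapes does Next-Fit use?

1

Next-Fit: [306] [267] [327] [397] [366] [378] [179,206] [70] [338] → 9 tapes.
Total size 2834 GB; any packing needs at least ⌈2834/400⌉ = 8 tapes.
An optimal packing achieves that bound: [397] [378] [366] [338] [327,70] [306] [267] [206,179] → 8 tapes.
Excess: 9 − 8 = 1.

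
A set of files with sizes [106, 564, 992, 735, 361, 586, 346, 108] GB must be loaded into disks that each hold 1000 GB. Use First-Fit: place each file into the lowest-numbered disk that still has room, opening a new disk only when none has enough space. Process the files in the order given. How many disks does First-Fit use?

disk 1: place 106 GB, 894 GB left
disk 1: place 564 GB, 330 GB left
disk 2: place 992 GB, 8 GB left
disk 3: place 735 GB, 265 GB left
disk 4: place 361 GB, 639 GB left
disk 4: place 586 GB, 53 GB left
disk 5: place 346 GB, 654 GB left
disk 1: place 108 GB, 222 GB left
Final disks: [106,564,108] [992] [735] [361,586] [346].

5 disks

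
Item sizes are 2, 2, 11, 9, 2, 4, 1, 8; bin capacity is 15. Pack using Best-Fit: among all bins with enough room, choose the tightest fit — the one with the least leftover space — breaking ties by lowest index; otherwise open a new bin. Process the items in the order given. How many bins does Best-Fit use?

3 bins

Put 2 in bin 1; 13 remain.
Put 2 in bin 1; 11 remain.
Put 11 in bin 1; 0 remain.
Put 9 in bin 2; 6 remain.
Put 2 in bin 2; 4 remain.
Put 4 in bin 2; 0 remain.
Put 1 in bin 3; 14 remain.
Put 8 in bin 3; 6 remain.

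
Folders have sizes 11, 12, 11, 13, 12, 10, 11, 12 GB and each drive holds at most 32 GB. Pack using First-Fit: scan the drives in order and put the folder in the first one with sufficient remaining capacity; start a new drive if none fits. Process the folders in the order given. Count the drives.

4

drive 1: place 11 GB, 21 GB left
drive 1: place 12 GB, 9 GB left
drive 2: place 11 GB, 21 GB left
drive 2: place 13 GB, 8 GB left
drive 3: place 12 GB, 20 GB left
drive 3: place 10 GB, 10 GB left
drive 4: place 11 GB, 21 GB left
drive 4: place 12 GB, 9 GB left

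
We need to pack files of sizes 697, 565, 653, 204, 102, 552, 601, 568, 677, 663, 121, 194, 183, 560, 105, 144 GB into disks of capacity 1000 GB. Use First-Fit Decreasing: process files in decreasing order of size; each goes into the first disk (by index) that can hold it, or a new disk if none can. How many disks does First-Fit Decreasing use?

9

Sorted descending: 697, 677, 663, 653, 601, 568, 565, 560, 552, 204, 194, 183, 144, 121, 105, 102.
disk 1: place 697 GB, 303 GB left
disk 2: place 677 GB, 323 GB left
disk 3: place 663 GB, 337 GB left
disk 4: place 653 GB, 347 GB left
disk 5: place 601 GB, 399 GB left
disk 6: place 568 GB, 432 GB left
disk 7: place 565 GB, 435 GB left
disk 8: place 560 GB, 440 GB left
disk 9: place 552 GB, 448 GB left
disk 1: place 204 GB, 99 GB left
disk 2: place 194 GB, 129 GB left
disk 3: place 183 GB, 154 GB left
disk 3: place 144 GB, 10 GB left
disk 2: place 121 GB, 8 GB left
disk 4: place 105 GB, 242 GB left
disk 4: place 102 GB, 140 GB left
Final disks: [697,204] [677,194,121] [663,183,144] [653,105,102] [601] [568] [565] [560] [552].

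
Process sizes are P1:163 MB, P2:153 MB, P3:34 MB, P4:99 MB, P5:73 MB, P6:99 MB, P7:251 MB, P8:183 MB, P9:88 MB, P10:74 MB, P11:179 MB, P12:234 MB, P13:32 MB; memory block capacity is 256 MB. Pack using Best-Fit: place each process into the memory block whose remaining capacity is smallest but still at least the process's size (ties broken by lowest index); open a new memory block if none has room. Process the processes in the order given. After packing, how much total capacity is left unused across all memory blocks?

memory block 1: place P1 (163 MB), 93 MB left
memory block 2: place P2 (153 MB), 103 MB left
memory block 1: place P3 (34 MB), 59 MB left
memory block 2: place P4 (99 MB), 4 MB left
memory block 3: place P5 (73 MB), 183 MB left
memory block 3: place P6 (99 MB), 84 MB left
memory block 4: place P7 (251 MB), 5 MB left
memory block 5: place P8 (183 MB), 73 MB left
memory block 6: place P9 (88 MB), 168 MB left
memory block 3: place P10 (74 MB), 10 MB left
memory block 7: place P11 (179 MB), 77 MB left
memory block 8: place P12 (234 MB), 22 MB left
memory block 1: place P13 (32 MB), 27 MB left
8 memory blocks × 256 MB = 2048 MB; used 1662 MB; unused 386 MB.

386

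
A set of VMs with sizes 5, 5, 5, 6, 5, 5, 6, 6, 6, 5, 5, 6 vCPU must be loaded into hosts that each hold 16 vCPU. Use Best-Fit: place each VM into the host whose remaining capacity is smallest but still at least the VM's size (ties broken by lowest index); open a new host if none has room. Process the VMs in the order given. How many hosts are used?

host 1: place 5 vCPU, 11 vCPU left
host 1: place 5 vCPU, 6 vCPU left
host 1: place 5 vCPU, 1 vCPU left
host 2: place 6 vCPU, 10 vCPU left
host 2: place 5 vCPU, 5 vCPU left
host 2: place 5 vCPU, 0 vCPU left
host 3: place 6 vCPU, 10 vCPU left
host 3: place 6 vCPU, 4 vCPU left
host 4: place 6 vCPU, 10 vCPU left
host 4: place 5 vCPU, 5 vCPU left
host 4: place 5 vCPU, 0 vCPU left
host 5: place 6 vCPU, 10 vCPU left

5 hosts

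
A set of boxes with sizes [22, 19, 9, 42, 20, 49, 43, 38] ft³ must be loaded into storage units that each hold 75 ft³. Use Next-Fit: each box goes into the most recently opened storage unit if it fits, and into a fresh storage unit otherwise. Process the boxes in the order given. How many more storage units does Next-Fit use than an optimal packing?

Next-Fit: [22,19,9] [42,20] [49] [43] [38] → 5 storage units.
Total size 242 ft³; any packing needs at least ⌈242/75⌉ = 4 storage units.
An optimal packing achieves that bound: [49,22] [43,20,9] [42,19] [38] → 4 storage units.
Excess: 5 − 4 = 1.

1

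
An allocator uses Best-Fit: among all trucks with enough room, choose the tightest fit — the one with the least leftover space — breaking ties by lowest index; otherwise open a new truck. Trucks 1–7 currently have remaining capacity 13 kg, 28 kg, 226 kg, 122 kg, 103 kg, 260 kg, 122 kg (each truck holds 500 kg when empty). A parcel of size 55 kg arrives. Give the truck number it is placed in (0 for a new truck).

Trucks with room: truck 3 (226 kg), truck 4 (122 kg), truck 5 (103 kg), truck 6 (260 kg), truck 7 (122 kg).
Tightest fit is truck 5 with 103 kg free.

5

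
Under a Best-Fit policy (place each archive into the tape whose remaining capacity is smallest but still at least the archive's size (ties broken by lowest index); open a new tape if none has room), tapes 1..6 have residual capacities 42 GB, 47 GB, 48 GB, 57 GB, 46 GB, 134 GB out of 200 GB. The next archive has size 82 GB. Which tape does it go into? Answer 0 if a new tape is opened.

Tapes with room: tape 6 (134 GB).
Tightest fit is tape 6 with 134 GB free.

6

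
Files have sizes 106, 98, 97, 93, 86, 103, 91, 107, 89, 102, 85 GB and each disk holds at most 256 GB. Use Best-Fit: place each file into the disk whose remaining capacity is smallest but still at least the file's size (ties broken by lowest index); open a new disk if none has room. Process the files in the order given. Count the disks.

106 GB → disk 1 (remaining 150 GB)
98 GB → disk 1 (remaining 52 GB)
97 GB → disk 2 (remaining 159 GB)
93 GB → disk 2 (remaining 66 GB)
86 GB → disk 3 (remaining 170 GB)
103 GB → disk 3 (remaining 67 GB)
91 GB → disk 4 (remaining 165 GB)
107 GB → disk 4 (remaining 58 GB)
89 GB → disk 5 (remaining 167 GB)
102 GB → disk 5 (remaining 65 GB)
85 GB → disk 6 (remaining 171 GB)

6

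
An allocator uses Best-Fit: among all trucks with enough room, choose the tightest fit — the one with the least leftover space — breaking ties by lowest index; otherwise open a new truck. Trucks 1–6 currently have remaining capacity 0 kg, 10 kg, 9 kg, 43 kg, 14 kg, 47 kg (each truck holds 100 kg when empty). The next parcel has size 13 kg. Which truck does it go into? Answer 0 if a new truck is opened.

Trucks with room: truck 4 (43 kg), truck 5 (14 kg), truck 6 (47 kg).
Tightest fit is truck 5 with 14 kg free.

5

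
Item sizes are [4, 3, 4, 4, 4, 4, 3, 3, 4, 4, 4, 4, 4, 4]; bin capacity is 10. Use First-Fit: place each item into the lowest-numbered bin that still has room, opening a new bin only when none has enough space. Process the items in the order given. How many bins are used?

bin 1: place 4, 6 left
bin 1: place 3, 3 left
bin 2: place 4, 6 left
bin 2: place 4, 2 left
bin 3: place 4, 6 left
bin 3: place 4, 2 left
bin 1: place 3, 0 left
bin 4: place 3, 7 left
bin 4: place 4, 3 left
bin 5: place 4, 6 left
bin 5: place 4, 2 left
bin 6: place 4, 6 left
bin 6: place 4, 2 left
bin 7: place 4, 6 left
Final bins: [4,3,3] [4,4] [4,4] [3,4] [4,4] [4,4] [4].

7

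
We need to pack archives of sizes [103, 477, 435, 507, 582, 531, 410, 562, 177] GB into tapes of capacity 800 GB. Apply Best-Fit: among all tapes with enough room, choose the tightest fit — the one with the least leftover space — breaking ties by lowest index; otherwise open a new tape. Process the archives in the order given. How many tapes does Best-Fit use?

103 GB → tape 1 (remaining 697 GB)
477 GB → tape 1 (remaining 220 GB)
435 GB → tape 2 (remaining 365 GB)
507 GB → tape 3 (remaining 293 GB)
582 GB → tape 4 (remaining 218 GB)
531 GB → tape 5 (remaining 269 GB)
410 GB → tape 6 (remaining 390 GB)
562 GB → tape 7 (remaining 238 GB)
177 GB → tape 4 (remaining 41 GB)
Final tapes: [103,477] [435] [507] [582,177] [531] [410] [562].

7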